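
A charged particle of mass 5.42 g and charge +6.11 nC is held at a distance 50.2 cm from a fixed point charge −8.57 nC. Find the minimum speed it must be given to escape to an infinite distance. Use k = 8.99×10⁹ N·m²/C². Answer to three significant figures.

To just escape, total mechanical energy must reach zero at infinity: ½mv²_min + U = 0, so ½mv²_min = −U = |kQq|/r.
|U| = |kQq|/r = (8.99×10⁹ N·m²/C²)(8.57×10⁻⁹)(6.11×10⁻⁹)/(0.502) = 9.38×10⁻⁷ J.
v_min = √(2|U|/m) = √(2·9.38×10⁻⁷/5.42×10⁻³) = 0.0186 m/s.

0.0186 m/s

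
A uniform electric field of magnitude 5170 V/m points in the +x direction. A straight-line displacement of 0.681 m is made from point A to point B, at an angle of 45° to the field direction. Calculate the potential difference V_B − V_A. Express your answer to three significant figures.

-2490 V

Only the component of displacement along E changes the potential: ΔV = −E·d·cosθ.
ΔV = −(5170 V/m)(0.681 m)cos45° = -2490 V.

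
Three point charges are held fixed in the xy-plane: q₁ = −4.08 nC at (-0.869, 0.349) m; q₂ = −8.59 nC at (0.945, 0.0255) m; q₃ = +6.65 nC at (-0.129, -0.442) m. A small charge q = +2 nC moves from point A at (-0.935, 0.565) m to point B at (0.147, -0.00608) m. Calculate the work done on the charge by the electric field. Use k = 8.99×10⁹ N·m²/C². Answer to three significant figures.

The work done by the electric force is W_field = −ΔU = −q(V_B − V_A) = q(V_A − V_B).
At A: distances to the source charges are 0.226 m, 1.96 m, 1.29 m; V_A = Σ kqᵢ/rᵢ = -156 V.
At B: distances to the source charges are 1.08 m, 0.799 m, 0.516 m; V_B = Σ kqᵢ/rᵢ = -14.9 V.
ΔV = V_B − V_A = 141 V.
W_field = −qΔV = −(2.00×10⁻⁹ C)(141 V) = -2.81×10⁻⁷ J.

-2.81×10⁻⁷ J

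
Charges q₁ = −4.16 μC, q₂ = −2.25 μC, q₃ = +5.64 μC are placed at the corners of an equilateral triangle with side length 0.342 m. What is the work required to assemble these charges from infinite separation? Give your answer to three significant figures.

-0.704 J

The work to assemble the configuration equals its total potential energy, U = Σ kqᵢqⱼ/rᵢⱼ over all pairs.
All three pair separations equal the side length, 0.342 m.
U = (0.246) + (-0.617) + (-0.334) = -0.704 J.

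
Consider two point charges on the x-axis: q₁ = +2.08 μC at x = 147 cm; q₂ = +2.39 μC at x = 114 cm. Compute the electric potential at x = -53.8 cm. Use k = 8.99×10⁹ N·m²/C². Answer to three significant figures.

Electric potential is a scalar, so the contributions from each charge add algebraically: V = Σ kqᵢ/rᵢ.
Distances from the field point to each charge: r₁ = 2.01 m, r₂ = 1.68 m.
V = k[(2.08×10⁻⁶)/(2.01) + (2.39×10⁻⁶)/(1.68)] = 2.21×10⁴ V.

2.21×10⁴ V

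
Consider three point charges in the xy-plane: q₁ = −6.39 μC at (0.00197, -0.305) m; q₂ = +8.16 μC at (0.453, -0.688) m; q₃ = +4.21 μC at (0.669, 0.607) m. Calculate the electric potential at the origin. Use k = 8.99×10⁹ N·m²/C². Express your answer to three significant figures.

-5.74×10⁴ V

The total potential is the scalar sum of each charge's contribution, V = Σ kqᵢ/rᵢ.
Distances from the field point to each charge: r₁ = 0.305 m, r₂ = 0.824 m, r₃ = 0.903 m.
V = k[(-6.39×10⁻⁶)/(0.305) + (8.16×10⁻⁶)/(0.824) + (4.21×10⁻⁶)/(0.903)] = -5.74×10⁴ V.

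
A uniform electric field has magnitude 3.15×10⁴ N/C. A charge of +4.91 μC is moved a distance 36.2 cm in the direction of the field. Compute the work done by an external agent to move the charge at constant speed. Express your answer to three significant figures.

The potential change for a displacement 36.2 cm in the direction of the field is ΔV = −Ed = -1.14×10⁴ V.
W_ext = qΔV = -0.0560 J.

-0.0560 J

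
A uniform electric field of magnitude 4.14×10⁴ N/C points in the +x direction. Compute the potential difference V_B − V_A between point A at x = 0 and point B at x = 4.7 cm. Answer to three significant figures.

In a uniform field, potential decreases in the direction of E: V_B − V_A = −E·Δx.
V_B − V_A = −(4.14×10⁴ V/m)(0.0470 m) = -1950 V.

-1950 V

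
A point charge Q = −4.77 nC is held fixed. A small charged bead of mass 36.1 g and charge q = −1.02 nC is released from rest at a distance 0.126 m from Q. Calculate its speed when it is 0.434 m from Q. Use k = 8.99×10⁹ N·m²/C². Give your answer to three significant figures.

Only the electrostatic force acts, so mechanical energy is conserved: ½mv² = U₁ − U₂ = kQq(1/r₁ − 1/r₂).
U₁ − U₂ = (8.99×10⁹ N·m²/C²)(-4.77×10⁻⁹ C)(-1.02×10⁻⁹ C)(1/0.126 − 1/0.434) = 2.46×10⁻⁷ J.
v = √(2·2.46×10⁻⁷/0.0361) = 3.69×10⁻³ m/s.

3.69×10⁻³ m/s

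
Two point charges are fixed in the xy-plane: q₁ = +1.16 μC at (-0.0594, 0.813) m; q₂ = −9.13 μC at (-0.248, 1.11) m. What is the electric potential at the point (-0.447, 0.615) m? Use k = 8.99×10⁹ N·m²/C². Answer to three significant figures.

-1.30×10⁵ V

The total potential is the scalar sum of each charge's contribution, V = Σ kqᵢ/rᵢ.
Distances from the field point to each charge: r₁ = 0.435 m, r₂ = 0.534 m.
V = k[(1.16×10⁻⁶)/(0.435) + (-9.13×10⁻⁶)/(0.534)] = -1.30×10⁵ V.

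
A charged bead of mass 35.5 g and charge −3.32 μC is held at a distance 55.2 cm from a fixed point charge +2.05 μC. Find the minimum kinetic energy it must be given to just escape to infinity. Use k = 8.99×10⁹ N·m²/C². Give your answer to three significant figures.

To just escape, total mechanical energy must reach zero at infinity: ½mv²_min + U = 0, so ½mv²_min = −U = |kQq|/r.
|U| = |kQq|/r = (8.99×10⁹ N·m²/C²)(2.05×10⁻⁶)(3.32×10⁻⁶)/(0.552) = 0.111 J.

0.111 J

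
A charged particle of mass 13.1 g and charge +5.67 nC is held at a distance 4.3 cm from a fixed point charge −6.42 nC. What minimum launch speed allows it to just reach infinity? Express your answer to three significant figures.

To just escape, total mechanical energy must reach zero at infinity: ½mv²_min + U = 0, so ½mv²_min = −U = |kQq|/r.
|U| = |kQq|/r = (8.99×10⁹ N·m²/C²)(6.42×10⁻⁹)(5.67×10⁻⁹)/(0.0430) = 7.61×10⁻⁶ J.
v_min = √(2|U|/m) = √(2·7.61×10⁻⁶/0.0131) = 0.0341 m/s.

0.0341 m/s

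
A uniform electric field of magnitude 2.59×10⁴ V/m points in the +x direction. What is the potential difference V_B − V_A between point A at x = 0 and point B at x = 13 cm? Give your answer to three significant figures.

In a uniform field, potential decreases in the direction of E: V_B − V_A = −E·Δx.
V_B − V_A = −(2.59×10⁴ V/m)(0.130 m) = -3370 V.

-3370 V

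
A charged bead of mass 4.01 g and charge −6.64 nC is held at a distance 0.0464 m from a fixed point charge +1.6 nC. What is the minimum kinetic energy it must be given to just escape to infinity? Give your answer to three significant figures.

2.06×10⁻⁶ J

To just escape, total mechanical energy must reach zero at infinity: ½mv²_min + U = 0, so ½mv²_min = −U = |kQq|/r.
|U| = |kQq|/r = (8.99×10⁹ N·m²/C²)(1.60×10⁻⁹)(6.64×10⁻⁹)/(0.0464) = 2.06×10⁻⁶ J.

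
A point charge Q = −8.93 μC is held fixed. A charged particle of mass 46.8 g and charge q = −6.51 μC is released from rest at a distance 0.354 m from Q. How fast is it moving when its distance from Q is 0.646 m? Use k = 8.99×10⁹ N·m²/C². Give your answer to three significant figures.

5.34 m/s

Only the electrostatic force acts, so mechanical energy is conserved: ½mv² = U₁ − U₂ = kQq(1/r₁ − 1/r₂).
U₁ − U₂ = (8.99×10⁹ N·m²/C²)(-8.93×10⁻⁶ C)(-6.51×10⁻⁶ C)(1/0.354 − 1/0.646) = 0.667 J.
v = √(2·0.667/0.0468) = 5.34 m/s.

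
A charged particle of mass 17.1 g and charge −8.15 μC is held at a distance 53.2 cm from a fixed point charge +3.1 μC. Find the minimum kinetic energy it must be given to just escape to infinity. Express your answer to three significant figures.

To just escape, total mechanical energy must reach zero at infinity: ½mv²_min + U = 0, so ½mv²_min = −U = |kQq|/r.
|U| = |kQq|/r = (8.99×10⁹ N·m²/C²)(3.10×10⁻⁶)(8.15×10⁻⁶)/(0.532) = 0.427 J.

0.427 J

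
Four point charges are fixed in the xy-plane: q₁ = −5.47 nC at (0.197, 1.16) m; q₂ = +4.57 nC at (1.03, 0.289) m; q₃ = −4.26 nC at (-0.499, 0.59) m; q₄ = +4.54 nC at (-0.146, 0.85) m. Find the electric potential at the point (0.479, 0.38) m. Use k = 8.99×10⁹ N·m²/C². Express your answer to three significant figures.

The total potential is the scalar sum of each charge's contribution, V = Σ kqᵢ/rᵢ.
Distances from the field point to each charge: r₁ = 0.829 m, r₂ = 0.558 m, r₃ = 1.00 m, r₄ = 0.782 m.
V = k[(-5.47×10⁻⁹)/(0.829) + (4.57×10⁻⁹)/(0.558) + (-4.26×10⁻⁹)/(1.00) + (4.54×10⁻⁹)/(0.782)] = 28.2 V.

28.2 V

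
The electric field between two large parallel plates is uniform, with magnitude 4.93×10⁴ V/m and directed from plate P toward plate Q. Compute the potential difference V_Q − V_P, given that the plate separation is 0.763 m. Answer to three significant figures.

In a uniform field, potential decreases in the direction of E: ΔV = −E·d for a displacement d parallel to E.
Going from P to Q is a displacement of 0.763 m along the field, so V_Q − V_P = −Ed = -3.76×10⁴ V.

-3.76×10⁴ V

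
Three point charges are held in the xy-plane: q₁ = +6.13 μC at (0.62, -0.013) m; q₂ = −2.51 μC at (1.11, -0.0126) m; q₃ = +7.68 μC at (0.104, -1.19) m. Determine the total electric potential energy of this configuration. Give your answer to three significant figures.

-0.0649 J

The work to assemble the configuration equals its total potential energy, U = Σ kqᵢqⱼ/rᵢⱼ over all pairs.
Pair separations: r₁₂ = 0.490 m, r₁₃ = 1.29 m, r₂₃ = 1.55 m.
U = (-0.282) + (0.329) + (-0.112) = -0.0649 J.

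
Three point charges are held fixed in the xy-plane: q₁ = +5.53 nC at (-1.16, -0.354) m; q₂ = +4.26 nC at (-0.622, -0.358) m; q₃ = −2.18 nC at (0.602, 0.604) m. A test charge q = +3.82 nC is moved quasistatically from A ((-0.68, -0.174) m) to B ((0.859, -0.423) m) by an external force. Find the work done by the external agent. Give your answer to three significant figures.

For quasistatic motion the external work equals the change in potential energy: W_ext = qΔV = q(V_B − V_A).
At A: distances to the source charges are 0.513 m, 0.193 m, 1.50 m; V_A = Σ kqᵢ/rᵢ = 282 V.
At B: distances to the source charges are 2.02 m, 1.48 m, 1.06 m; V_B = Σ kqᵢ/rᵢ = 31.9 V.
ΔV = V_B − V_A = -250 V.
W_ext = qΔV = (3.82×10⁻⁹ C)(-250 V) = -9.57×10⁻⁷ J.

-9.57×10⁻⁷ J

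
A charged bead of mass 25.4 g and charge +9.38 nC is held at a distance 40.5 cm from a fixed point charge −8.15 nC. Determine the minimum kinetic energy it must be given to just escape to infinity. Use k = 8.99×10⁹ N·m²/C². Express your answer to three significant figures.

1.70×10⁻⁶ J

To just escape, total mechanical energy must reach zero at infinity: ½mv²_min + U = 0, so ½mv²_min = −U = |kQq|/r.
|U| = |kQq|/r = (8.99×10⁹ N·m²/C²)(8.15×10⁻⁹)(9.38×10⁻⁹)/(0.405) = 1.70×10⁻⁶ J.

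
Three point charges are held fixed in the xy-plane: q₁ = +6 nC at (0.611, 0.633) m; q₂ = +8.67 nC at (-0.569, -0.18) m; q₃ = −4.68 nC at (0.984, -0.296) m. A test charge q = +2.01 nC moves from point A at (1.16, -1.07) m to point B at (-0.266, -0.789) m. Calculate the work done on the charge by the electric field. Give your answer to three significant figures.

-1.98×10⁻⁷ J

The work done by the electric force is W_field = −ΔU = −q(V_B − V_A) = q(V_A − V_B).
At A: distances to the source charges are 1.79 m, 1.94 m, 0.794 m; V_A = Σ kqᵢ/rᵢ = 17.2 V.
At B: distances to the source charges are 1.67 m, 0.680 m, 1.34 m; V_B = Σ kqᵢ/rᵢ = 116 V.
ΔV = V_B − V_A = 98.3 V.
W_field = −qΔV = −(2.01×10⁻⁹ C)(98.3 V) = -1.98×10⁻⁷ J.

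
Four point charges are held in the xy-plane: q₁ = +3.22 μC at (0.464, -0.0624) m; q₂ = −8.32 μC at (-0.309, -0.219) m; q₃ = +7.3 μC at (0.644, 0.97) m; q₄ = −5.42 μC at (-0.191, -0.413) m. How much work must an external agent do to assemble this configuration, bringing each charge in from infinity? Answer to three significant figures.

The assembly work is the sum of pairwise potential energies, U = Σ_{i<j} kqᵢqⱼ/rᵢⱼ.
Pair separations: r₁₂ = 0.789 m, r₁₃ = 1.05 m, r₁₄ = 0.743 m, r₂₃ = 1.52 m, r₂₄ = 0.227 m, r₃₄ = 1.62 m.
Summing all 6 pair terms gives U = 0.892 J.

0.892 J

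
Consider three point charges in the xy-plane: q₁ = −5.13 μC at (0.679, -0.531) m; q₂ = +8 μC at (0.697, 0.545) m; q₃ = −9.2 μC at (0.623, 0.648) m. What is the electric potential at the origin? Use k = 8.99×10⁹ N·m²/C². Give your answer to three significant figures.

The total potential is the scalar sum of each charge's contribution, V = Σ kqᵢ/rᵢ.
Distances from the field point to each charge: r₁ = 0.862 m, r₂ = 0.885 m, r₃ = 0.899 m.
V = k[(-5.13×10⁻⁶)/(0.862) + (8.00×10⁻⁶)/(0.885) + (-9.20×10⁻⁶)/(0.899)] = -6.42×10⁴ V.

-6.42×10⁴ V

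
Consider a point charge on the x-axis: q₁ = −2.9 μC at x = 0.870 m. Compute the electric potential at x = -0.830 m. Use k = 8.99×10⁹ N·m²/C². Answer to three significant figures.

-1.53×10⁴ V

Electric potential is a scalar, so the contributions from each charge add algebraically: V = Σ kqᵢ/rᵢ.
V = k[(-2.90×10⁻⁶)/(1.70)] = -1.53×10⁴ V.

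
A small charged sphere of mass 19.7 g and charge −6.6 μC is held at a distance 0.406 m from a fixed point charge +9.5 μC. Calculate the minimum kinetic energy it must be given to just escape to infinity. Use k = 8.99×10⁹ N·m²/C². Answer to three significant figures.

1.39 J

To just escape, total mechanical energy must reach zero at infinity: ½mv²_min + U = 0, so ½mv²_min = −U = |kQq|/r.
|U| = |kQq|/r = (8.99×10⁹ N·m²/C²)(9.50×10⁻⁶)(6.60×10⁻⁶)/(0.406) = 1.39 J.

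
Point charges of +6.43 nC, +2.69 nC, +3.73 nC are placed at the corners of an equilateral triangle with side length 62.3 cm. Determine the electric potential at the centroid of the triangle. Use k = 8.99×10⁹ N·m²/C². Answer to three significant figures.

321 V

The total potential is the scalar sum of each charge's contribution, V = Σ kqᵢ/rᵢ.
The distance from each vertex to the centroid is a/√3 = 0.360 m.
V = k[(6.43×10⁻⁹)/(0.360) + (2.69×10⁻⁹)/(0.360) + (3.73×10⁻⁹)/(0.360)] = 321 V.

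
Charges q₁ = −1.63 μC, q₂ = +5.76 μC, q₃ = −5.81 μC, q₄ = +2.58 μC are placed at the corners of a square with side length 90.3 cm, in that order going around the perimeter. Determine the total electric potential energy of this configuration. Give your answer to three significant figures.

The assembly work is the sum of pairwise potential energies, U = Σ_{i<j} kqᵢqⱼ/rᵢⱼ.
The four side pairs have separation 0.903 m and the two diagonal pairs 1.28 m.
Summing all 6 pair terms gives U = -0.446 J.

-0.446 J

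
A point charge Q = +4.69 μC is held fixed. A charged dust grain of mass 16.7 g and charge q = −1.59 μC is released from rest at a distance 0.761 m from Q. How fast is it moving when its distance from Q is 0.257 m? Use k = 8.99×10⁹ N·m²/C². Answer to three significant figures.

Only the electrostatic force acts, so mechanical energy is conserved: ½mv² = U₁ − U₂ = kQq(1/r₁ − 1/r₂).
U₁ − U₂ = (8.99×10⁹ N·m²/C²)(4.69×10⁻⁶ C)(-1.59×10⁻⁶ C)(1/0.761 − 1/0.257) = 0.173 J.
v = √(2·0.173/0.0167) = 4.55 m/s.

4.55 m/s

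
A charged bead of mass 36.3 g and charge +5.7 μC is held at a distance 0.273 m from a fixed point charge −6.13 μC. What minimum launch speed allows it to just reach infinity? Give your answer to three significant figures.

To just escape, total mechanical energy must reach zero at infinity: ½mv²_min + U = 0, so ½mv²_min = −U = |kQq|/r.
|U| = |kQq|/r = (8.99×10⁹ N·m²/C²)(6.13×10⁻⁶)(5.70×10⁻⁶)/(0.273) = 1.15 J.
v_min = √(2|U|/m) = √(2·1.15/0.0363) = 7.96 m/s.

7.96 m/s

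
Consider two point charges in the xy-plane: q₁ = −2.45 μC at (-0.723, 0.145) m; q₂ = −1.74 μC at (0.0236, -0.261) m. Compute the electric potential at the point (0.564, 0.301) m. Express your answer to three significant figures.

The total potential is the scalar sum of each charge's contribution, V = Σ kqᵢ/rᵢ.
Distances from the field point to each charge: r₁ = 1.30 m, r₂ = 0.780 m.
V = k[(-2.45×10⁻⁶)/(1.30) + (-1.74×10⁻⁶)/(0.780)] = -3.71×10⁴ V.

-3.71×10⁴ V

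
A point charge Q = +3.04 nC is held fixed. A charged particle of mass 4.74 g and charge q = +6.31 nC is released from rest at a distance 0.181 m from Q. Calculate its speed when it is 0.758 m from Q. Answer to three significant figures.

Only the electrostatic force acts, so mechanical energy is conserved: ½mv² = U₁ − U₂ = kQq(1/r₁ − 1/r₂).
U₁ − U₂ = (8.99×10⁹ N·m²/C²)(3.04×10⁻⁹ C)(6.31×10⁻⁹ C)(1/0.181 − 1/0.758) = 7.25×10⁻⁷ J.
v = √(2·7.25×10⁻⁷/4.74×10⁻³) = 0.0175 m/s.

0.0175 m/s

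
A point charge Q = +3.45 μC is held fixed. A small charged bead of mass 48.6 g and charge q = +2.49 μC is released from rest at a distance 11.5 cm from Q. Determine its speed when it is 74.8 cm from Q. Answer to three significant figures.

4.84 m/s

Only the electrostatic force acts, so mechanical energy is conserved: ½mv² = U₁ − U₂ = kQq(1/r₁ − 1/r₂).
U₁ − U₂ = (8.99×10⁹ N·m²/C²)(3.45×10⁻⁶ C)(2.49×10⁻⁶ C)(1/0.115 − 1/0.748) = 0.568 J.
v = √(2·0.568/0.0486) = 4.84 m/s.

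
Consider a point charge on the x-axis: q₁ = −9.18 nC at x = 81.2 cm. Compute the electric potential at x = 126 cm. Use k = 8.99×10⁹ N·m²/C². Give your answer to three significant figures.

-184 V

The total potential is the scalar sum of each charge's contribution, V = Σ kqᵢ/rᵢ.
V = k[(-9.18×10⁻⁹)/(0.448)] = -184 V.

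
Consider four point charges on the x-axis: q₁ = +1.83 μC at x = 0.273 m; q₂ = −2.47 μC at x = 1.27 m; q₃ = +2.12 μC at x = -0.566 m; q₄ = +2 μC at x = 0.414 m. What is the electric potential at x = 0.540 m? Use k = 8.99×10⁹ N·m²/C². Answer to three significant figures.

1.91×10⁵ V

Electric potential is a scalar, so the contributions from each charge add algebraically: V = Σ kqᵢ/rᵢ.
Distances from the field point to each charge: r₁ = 0.267 m, r₂ = 0.730 m, r₃ = 1.11 m, r₄ = 0.126 m.
V = k[(1.83×10⁻⁶)/(0.267) + (-2.47×10⁻⁶)/(0.730) + (2.12×10⁻⁶)/(1.11) + (2.00×10⁻⁶)/(0.126)] = 1.91×10⁵ V.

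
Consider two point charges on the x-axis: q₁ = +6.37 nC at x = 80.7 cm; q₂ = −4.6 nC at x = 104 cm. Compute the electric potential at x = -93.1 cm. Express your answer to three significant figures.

The total potential is the scalar sum of each charge's contribution, V = Σ kqᵢ/rᵢ.
Distances from the field point to each charge: r₁ = 1.74 m, r₂ = 1.97 m.
V = k[(6.37×10⁻⁹)/(1.74) + (-4.60×10⁻⁹)/(1.97)] = 12.0 V.

12.0 V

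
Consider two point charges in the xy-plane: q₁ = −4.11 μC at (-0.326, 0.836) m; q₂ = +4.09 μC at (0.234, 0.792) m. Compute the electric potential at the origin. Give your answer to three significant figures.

The total potential is the scalar sum of each charge's contribution, V = Σ kqᵢ/rᵢ.
Distances from the field point to each charge: r₁ = 0.897 m, r₂ = 0.826 m.
V = k[(-4.11×10⁻⁶)/(0.897) + (4.09×10⁻⁶)/(0.826)] = 3350 V.

3350 V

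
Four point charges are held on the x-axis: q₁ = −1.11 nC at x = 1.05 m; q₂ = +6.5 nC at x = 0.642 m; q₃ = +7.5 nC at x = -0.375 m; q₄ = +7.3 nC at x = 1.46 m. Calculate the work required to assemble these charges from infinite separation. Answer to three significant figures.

The assembly work is the sum of pairwise potential energies, U = Σ_{i<j} kqᵢqⱼ/rᵢⱼ.
Pair separations: r₁₂ = 0.408 m, r₁₃ = 1.43 m, r₁₄ = 0.410 m, r₂₃ = 1.02 m, r₂₄ = 0.818 m, r₃₄ = 1.83 m.
Summing all 6 pair terms gives U = 8.31×10⁻⁷ J.

8.31×10⁻⁷ J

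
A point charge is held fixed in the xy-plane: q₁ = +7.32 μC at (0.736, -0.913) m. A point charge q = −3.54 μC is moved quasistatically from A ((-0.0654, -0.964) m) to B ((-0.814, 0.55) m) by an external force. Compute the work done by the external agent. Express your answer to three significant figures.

0.181 J

For quasistatic motion the external work equals the change in potential energy: W_ext = qΔV = q(V_B − V_A).
At A: distance to the source charge is 0.803 m; V_A = kq₁/r = 8.19×10⁴ V.
At B: distance to the source charge is 2.13 m; V_B = kq₁/r = 3.09×10⁴ V.
ΔV = V_B − V_A = -5.11×10⁴ V.
W_ext = qΔV = (-3.54×10⁻⁶ C)(-5.11×10⁴ V) = 0.181 J.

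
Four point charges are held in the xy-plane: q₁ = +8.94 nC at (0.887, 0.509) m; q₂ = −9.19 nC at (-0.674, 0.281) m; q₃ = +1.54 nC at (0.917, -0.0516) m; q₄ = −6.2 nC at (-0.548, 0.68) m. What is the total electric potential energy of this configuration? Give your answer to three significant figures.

The assembly work is the sum of pairwise potential energies, U = Σ_{i<j} kqᵢqⱼ/rᵢⱼ.
Pair separations: r₁₂ = 1.58 m, r₁₃ = 0.561 m, r₁₄ = 1.45 m, r₂₃ = 1.63 m, r₂₄ = 0.418 m, r₃₄ = 1.64 m.
Summing all 6 pair terms gives U = 5.01×10⁻⁷ J.

5.01×10⁻⁷ J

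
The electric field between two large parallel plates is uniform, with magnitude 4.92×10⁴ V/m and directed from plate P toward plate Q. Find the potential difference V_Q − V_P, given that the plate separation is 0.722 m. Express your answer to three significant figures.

In a uniform field, potential decreases in the direction of E: ΔV = −E·d for a displacement d parallel to E.
Going from P to Q is a displacement of 0.722 m along the field, so V_Q − V_P = −Ed = -3.55×10⁴ V.

-3.55×10⁴ V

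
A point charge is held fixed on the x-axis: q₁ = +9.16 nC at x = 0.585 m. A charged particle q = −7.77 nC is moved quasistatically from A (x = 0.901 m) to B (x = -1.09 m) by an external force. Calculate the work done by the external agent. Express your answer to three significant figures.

For quasistatic motion the external work equals the change in potential energy: W_ext = qΔV = q(V_B − V_A).
At A: distance to the source charge is 0.316 m; V_A = kq₁/r = 261 V.
At B: distance to the source charge is 1.68 m; V_B = kq₁/r = 49.2 V.
ΔV = V_B − V_A = -211 V.
W_ext = qΔV = (-7.77×10⁻⁹ C)(-211 V) = 1.64×10⁻⁶ J.

1.64×10⁻⁶ J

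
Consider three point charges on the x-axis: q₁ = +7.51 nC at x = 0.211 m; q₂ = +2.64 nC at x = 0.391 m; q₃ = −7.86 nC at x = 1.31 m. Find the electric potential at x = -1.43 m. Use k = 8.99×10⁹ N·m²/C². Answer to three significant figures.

Electric potential is a scalar, so the contributions from each charge add algebraically: V = Σ kqᵢ/rᵢ.
Distances from the field point to each charge: r₁ = 1.64 m, r₂ = 1.82 m, r₃ = 2.74 m.
V = k[(7.51×10⁻⁹)/(1.64) + (2.64×10⁻⁹)/(1.82) + (-7.86×10⁻⁹)/(2.74)] = 28.4 V.

28.4 V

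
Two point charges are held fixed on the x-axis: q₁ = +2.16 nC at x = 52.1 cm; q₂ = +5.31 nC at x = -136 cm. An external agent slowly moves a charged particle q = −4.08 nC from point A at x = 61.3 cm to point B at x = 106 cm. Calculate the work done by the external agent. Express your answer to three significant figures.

7.32×10⁻⁷ J

For quasistatic motion the external work equals the change in potential energy: W_ext = qΔV = q(V_B − V_A).
At A: distances to the source charges are 0.0920 m, 1.97 m; V_A = Σ kqᵢ/rᵢ = 235 V.
At B: distances to the source charges are 0.539 m, 2.42 m; V_B = Σ kqᵢ/rᵢ = 55.8 V.
ΔV = V_B − V_A = -180 V.
W_ext = qΔV = (-4.08×10⁻⁹ C)(-180 V) = 7.32×10⁻⁷ J.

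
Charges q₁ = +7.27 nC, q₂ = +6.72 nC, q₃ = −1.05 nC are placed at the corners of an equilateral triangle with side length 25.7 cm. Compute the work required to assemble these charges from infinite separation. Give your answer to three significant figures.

The assembly work is the sum of pairwise potential energies, U = Σ_{i<j} kqᵢqⱼ/rᵢⱼ.
All three pair separations equal the side length, 0.257 m.
U = (1.71×10⁻⁶) + (-2.67×10⁻⁷) + (-2.47×10⁻⁷) = 1.20×10⁻⁶ J.

1.20×10⁻⁶ J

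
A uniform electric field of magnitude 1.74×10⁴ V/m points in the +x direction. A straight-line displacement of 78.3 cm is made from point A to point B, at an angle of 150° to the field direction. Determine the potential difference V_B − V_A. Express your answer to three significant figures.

1.18×10⁴ V

Only the component of displacement along E changes the potential: ΔV = −E·d·cosθ.
ΔV = −(1.74×10⁴ V/m)(0.783 m)cos150° = 1.18×10⁴ V.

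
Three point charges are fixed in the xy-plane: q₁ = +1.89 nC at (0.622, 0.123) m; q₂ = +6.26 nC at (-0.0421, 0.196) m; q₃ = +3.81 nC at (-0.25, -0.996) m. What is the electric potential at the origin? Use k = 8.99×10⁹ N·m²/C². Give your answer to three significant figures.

The total potential is the scalar sum of each charge's contribution, V = Σ kqᵢ/rᵢ.
Distances from the field point to each charge: r₁ = 0.634 m, r₂ = 0.200 m, r₃ = 1.03 m.
V = k[(1.89×10⁻⁹)/(0.634) + (6.26×10⁻⁹)/(0.200) + (3.81×10⁻⁹)/(1.03)] = 341 V.

341 V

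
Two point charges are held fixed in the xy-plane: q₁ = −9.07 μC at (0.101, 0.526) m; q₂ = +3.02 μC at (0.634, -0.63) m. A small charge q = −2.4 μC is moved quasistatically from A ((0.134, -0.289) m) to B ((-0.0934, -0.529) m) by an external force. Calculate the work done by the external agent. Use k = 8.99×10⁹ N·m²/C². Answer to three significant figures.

For quasistatic motion the external work equals the change in potential energy: W_ext = qΔV = q(V_B − V_A).
At A: distances to the source charges are 0.816 m, 0.605 m; V_A = Σ kqᵢ/rᵢ = -5.51×10⁴ V.
At B: distances to the source charges are 1.07 m, 0.734 m; V_B = Σ kqᵢ/rᵢ = -3.90×10⁴ V.
ΔV = V_B − V_A = 1.61×10⁴ V.
W_ext = qΔV = (-2.40×10⁻⁶ C)(1.61×10⁴ V) = -0.0386 J.

-0.0386 J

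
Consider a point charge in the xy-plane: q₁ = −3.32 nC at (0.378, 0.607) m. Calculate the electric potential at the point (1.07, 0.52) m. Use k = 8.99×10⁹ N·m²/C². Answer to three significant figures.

-42.8 V

The total potential is the scalar sum of each charge's contribution, V = Σ kqᵢ/rᵢ.
Distances from the field point to each charge: r₁ = 0.697 m.
V = k[(-3.32×10⁻⁹)/(0.697)] = -42.8 V.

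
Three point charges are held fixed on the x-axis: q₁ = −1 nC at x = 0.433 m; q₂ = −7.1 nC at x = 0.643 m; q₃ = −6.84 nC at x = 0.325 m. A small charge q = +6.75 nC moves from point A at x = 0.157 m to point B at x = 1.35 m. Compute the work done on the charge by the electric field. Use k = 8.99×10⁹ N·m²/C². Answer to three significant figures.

-2.50×10⁻⁶ J

The work done by the electric force is W_field = −ΔU = −q(V_B − V_A) = q(V_A − V_B).
At A: distances to the source charges are 0.276 m, 0.486 m, 0.168 m; V_A = Σ kqᵢ/rᵢ = -530 V.
At B: distances to the source charges are 0.917 m, 0.707 m, 1.03 m; V_B = Σ kqᵢ/rᵢ = -160 V.
ΔV = V_B − V_A = 370 V.
W_field = −qΔV = −(6.75×10⁻⁹ C)(370 V) = -2.50×10⁻⁶ J.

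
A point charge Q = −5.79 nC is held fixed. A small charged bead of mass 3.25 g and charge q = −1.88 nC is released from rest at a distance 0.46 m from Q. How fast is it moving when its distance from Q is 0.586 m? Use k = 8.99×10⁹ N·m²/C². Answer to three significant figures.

Only the electrostatic force acts, so mechanical energy is conserved: ½mv² = U₁ − U₂ = kQq(1/r₁ − 1/r₂).
U₁ − U₂ = (8.99×10⁹ N·m²/C²)(-5.79×10⁻⁹ C)(-1.88×10⁻⁹ C)(1/0.460 − 1/0.586) = 4.57×10⁻⁸ J.
v = √(2·4.57×10⁻⁸/3.25×10⁻³) = 5.31×10⁻³ m/s.

5.31×10⁻³ m/s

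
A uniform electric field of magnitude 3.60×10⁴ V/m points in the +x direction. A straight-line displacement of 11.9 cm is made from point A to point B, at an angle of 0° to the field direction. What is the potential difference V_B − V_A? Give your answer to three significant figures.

Only the component of displacement along E changes the potential: ΔV = −E·d·cosθ.
ΔV = −(3.60×10⁴ V/m)(0.119 m)cos0° = -4280 V.

-4280 V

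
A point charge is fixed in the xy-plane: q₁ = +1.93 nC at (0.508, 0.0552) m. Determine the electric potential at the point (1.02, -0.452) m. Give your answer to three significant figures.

The total potential is the scalar sum of each charge's contribution, V = Σ kqᵢ/rᵢ.
Distances from the field point to each charge: r₁ = 0.721 m.
V = k[(1.93×10⁻⁹)/(0.721)] = 24.1 V.

24.1 V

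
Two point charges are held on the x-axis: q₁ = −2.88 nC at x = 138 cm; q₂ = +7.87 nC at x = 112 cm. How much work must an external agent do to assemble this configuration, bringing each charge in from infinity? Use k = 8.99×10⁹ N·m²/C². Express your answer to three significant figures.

-7.84×10⁻⁷ J

The assembly work is the sum of pairwise potential energies, U = Σ_{i<j} kqᵢqⱼ/rᵢⱼ.
Pair separations: r₁₂ = 0.260 m.
U = (-7.84×10⁻⁷) = -7.84×10⁻⁷ J.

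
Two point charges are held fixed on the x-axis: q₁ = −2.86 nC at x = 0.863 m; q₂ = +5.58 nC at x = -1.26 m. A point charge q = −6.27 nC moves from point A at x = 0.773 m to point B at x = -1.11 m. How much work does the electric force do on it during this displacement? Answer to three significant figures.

The work done by the electric force is W_field = −ΔU = −q(V_B − V_A) = q(V_A − V_B).
At A: distances to the source charges are 0.0900 m, 2.03 m; V_A = Σ kqᵢ/rᵢ = -261 V.
At B: distances to the source charges are 1.97 m, 0.150 m; V_B = Σ kqᵢ/rᵢ = 321 V.
ΔV = V_B − V_A = 582 V.
W_field = −qΔV = −(-6.27×10⁻⁹ C)(582 V) = 3.65×10⁻⁶ J.

3.65×10⁻⁶ J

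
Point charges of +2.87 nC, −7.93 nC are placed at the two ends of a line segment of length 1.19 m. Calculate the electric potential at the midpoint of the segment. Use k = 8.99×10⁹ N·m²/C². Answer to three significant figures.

Electric potential is a scalar, so the contributions from each charge add algebraically: V = Σ kqᵢ/rᵢ.
Each charge is 0.595 m from the midpoint.
V = k[(2.87×10⁻⁹)/(0.595) + (-7.93×10⁻⁹)/(0.595)] = -76.5 V.

-76.5 V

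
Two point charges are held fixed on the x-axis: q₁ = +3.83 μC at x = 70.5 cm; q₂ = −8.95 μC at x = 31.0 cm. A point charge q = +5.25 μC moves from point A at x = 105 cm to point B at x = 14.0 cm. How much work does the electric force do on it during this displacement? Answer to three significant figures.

The work done by the electric force is W_field = −ΔU = −q(V_B − V_A) = q(V_A − V_B).
At A: distances to the source charges are 0.345 m, 0.740 m; V_A = Σ kqᵢ/rᵢ = -8930 V.
At B: distances to the source charges are 0.565 m, 0.170 m; V_B = Σ kqᵢ/rᵢ = -4.12×10⁵ V.
ΔV = V_B − V_A = -4.03×10⁵ V.
W_field = −qΔV = −(5.25×10⁻⁶ C)(-4.03×10⁵ V) = 2.12 J.

2.12 J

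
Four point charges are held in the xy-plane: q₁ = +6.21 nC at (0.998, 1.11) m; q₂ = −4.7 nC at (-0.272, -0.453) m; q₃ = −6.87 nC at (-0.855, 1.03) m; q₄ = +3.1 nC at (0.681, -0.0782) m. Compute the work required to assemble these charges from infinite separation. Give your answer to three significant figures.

The assembly work is the sum of pairwise potential energies, U = Σ_{i<j} kqᵢqⱼ/rᵢⱼ.
Pair separations: r₁₂ = 2.01 m, r₁₃ = 1.85 m, r₁₄ = 1.23 m, r₂₃ = 1.59 m, r₂₄ = 1.02 m, r₃₄ = 1.89 m.
Summing all 6 pair terms gives U = -2.43×10⁻⁷ J.

-2.43×10⁻⁷ J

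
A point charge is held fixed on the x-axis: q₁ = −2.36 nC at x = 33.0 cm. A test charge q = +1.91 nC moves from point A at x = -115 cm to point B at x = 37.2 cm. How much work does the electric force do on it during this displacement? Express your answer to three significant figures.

The work done by the electric force is W_field = −ΔU = −q(V_B − V_A) = q(V_A − V_B).
At A: distance to the source charge is 1.48 m; V_A = kq₁/r = -14.3 V.
At B: distance to the source charge is 0.0420 m; V_B = kq₁/r = -505 V.
ΔV = V_B − V_A = -491 V.
W_field = −qΔV = −(1.91×10⁻⁹ C)(-491 V) = 9.37×10⁻⁷ J.

9.37×10⁻⁷ J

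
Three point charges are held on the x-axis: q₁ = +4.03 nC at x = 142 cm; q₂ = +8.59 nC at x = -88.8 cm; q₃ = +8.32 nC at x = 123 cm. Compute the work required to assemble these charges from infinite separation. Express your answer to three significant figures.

The assembly work is the sum of pairwise potential energies, U = Σ_{i<j} kqᵢqⱼ/rᵢⱼ.
Pair separations: r₁₂ = 2.31 m, r₁₃ = 0.190 m, r₂₃ = 2.12 m.
U = (1.35×10⁻⁷) + (1.59×10⁻⁶) + (3.03×10⁻⁷) = 2.02×10⁻⁶ J.

2.02×10⁻⁶ J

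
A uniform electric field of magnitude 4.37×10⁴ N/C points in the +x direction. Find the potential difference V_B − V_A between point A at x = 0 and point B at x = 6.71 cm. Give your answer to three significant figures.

-2930 V

In a uniform field, potential decreases in the direction of E: V_B − V_A = −E·Δx.
V_B − V_A = −(4.37×10⁴ V/m)(0.0671 m) = -2930 V.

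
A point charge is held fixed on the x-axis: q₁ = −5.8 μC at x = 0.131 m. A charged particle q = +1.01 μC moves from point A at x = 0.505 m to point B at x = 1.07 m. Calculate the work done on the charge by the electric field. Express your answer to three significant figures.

The work done by the electric force is W_field = −ΔU = −q(V_B − V_A) = q(V_A − V_B).
At A: distance to the source charge is 0.374 m; V_A = kq₁/r = -1.39×10⁵ V.
At B: distance to the source charge is 0.939 m; V_B = kq₁/r = -5.55×10⁴ V.
ΔV = V_B − V_A = 8.39×10⁴ V.
W_field = −qΔV = −(1.01×10⁻⁶ C)(8.39×10⁴ V) = -0.0847 J.

-0.0847 J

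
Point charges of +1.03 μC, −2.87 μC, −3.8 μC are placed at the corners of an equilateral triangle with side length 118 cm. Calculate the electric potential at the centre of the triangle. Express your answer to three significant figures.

The total potential is the scalar sum of each charge's contribution, V = Σ kqᵢ/rᵢ.
The distance from each vertex to the centroid is a/√3 = 0.681 m.
V = k[(1.03×10⁻⁶)/(0.681) + (-2.87×10⁻⁶)/(0.681) + (-3.80×10⁻⁶)/(0.681)] = -7.44×10⁴ V.

-7.44×10⁴ V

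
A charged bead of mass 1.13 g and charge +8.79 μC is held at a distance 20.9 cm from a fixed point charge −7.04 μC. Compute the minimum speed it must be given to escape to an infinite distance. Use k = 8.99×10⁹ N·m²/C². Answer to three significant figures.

68.6 m/s

To just escape, total mechanical energy must reach zero at infinity: ½mv²_min + U = 0, so ½mv²_min = −U = |kQq|/r.
|U| = |kQq|/r = (8.99×10⁹ N·m²/C²)(7.04×10⁻⁶)(8.79×10⁻⁶)/(0.209) = 2.66 J.
v_min = √(2|U|/m) = √(2·2.66/1.13×10⁻³) = 68.6 m/s.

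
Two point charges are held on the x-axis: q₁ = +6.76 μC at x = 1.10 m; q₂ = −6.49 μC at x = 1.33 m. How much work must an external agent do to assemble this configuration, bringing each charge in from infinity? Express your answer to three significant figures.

-1.71 J

The assembly work is the sum of pairwise potential energies, U = Σ_{i<j} kqᵢqⱼ/rᵢⱼ.
Pair separations: r₁₂ = 0.230 m.
U = (-1.71) = -1.71 J.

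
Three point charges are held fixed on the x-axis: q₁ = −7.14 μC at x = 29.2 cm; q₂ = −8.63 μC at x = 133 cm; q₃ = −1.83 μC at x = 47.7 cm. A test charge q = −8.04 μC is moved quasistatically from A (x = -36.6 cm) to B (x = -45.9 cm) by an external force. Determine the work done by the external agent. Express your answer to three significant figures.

For quasistatic motion the external work equals the change in potential energy: W_ext = qΔV = q(V_B − V_A).
At A: distances to the source charges are 0.658 m, 1.70 m, 0.843 m; V_A = Σ kqᵢ/rᵢ = -1.63×10⁵ V.
At B: distances to the source charges are 0.751 m, 1.79 m, 0.936 m; V_B = Σ kqᵢ/rᵢ = -1.46×10⁵ V.
ΔV = V_B − V_A = 1.64×10⁴ V.
W_ext = qΔV = (-8.04×10⁻⁶ C)(1.64×10⁴ V) = -0.132 J.

-0.132 J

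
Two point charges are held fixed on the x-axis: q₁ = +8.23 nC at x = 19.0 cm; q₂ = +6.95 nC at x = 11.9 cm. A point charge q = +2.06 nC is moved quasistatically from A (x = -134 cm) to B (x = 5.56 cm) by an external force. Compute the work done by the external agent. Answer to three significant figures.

2.98×10⁻⁶ J

For quasistatic motion the external work equals the change in potential energy: W_ext = qΔV = q(V_B − V_A).
At A: distances to the source charges are 1.53 m, 1.46 m; V_A = Σ kqᵢ/rᵢ = 91.2 V.
At B: distances to the source charges are 0.134 m, 0.0634 m; V_B = Σ kqᵢ/rᵢ = 1540 V.
ΔV = V_B − V_A = 1440 V.
W_ext = qΔV = (2.06×10⁻⁹ C)(1440 V) = 2.98×10⁻⁶ J.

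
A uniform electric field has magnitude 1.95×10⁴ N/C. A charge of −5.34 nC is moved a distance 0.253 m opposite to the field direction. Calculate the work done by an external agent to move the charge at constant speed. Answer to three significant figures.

-2.63×10⁻⁵ J

The potential change for a displacement 0.253 m opposite to the field direction is ΔV = +Ed = 4930 V.
W_ext = qΔV = -2.63×10⁻⁵ J.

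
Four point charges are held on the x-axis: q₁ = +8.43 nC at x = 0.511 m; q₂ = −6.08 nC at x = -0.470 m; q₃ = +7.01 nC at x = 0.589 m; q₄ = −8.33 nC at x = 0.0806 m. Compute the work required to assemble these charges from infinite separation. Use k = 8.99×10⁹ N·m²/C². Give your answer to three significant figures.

The work to assemble the configuration equals its total potential energy, U = Σ kqᵢqⱼ/rᵢⱼ over all pairs.
Pair separations: r₁₂ = 0.981 m, r₁₃ = 0.0780 m, r₁₄ = 0.430 m, r₂₃ = 1.06 m, r₂₄ = 0.551 m, r₃₄ = 0.508 m.
Summing all 6 pair terms gives U = 4.31×10⁻⁶ J.

4.31×10⁻⁶ J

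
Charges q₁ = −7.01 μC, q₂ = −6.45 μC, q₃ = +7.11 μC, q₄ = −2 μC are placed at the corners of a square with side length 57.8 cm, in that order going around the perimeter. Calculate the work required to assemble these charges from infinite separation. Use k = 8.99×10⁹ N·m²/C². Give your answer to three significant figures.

The work to assemble the configuration equals its total potential energy, U = Σ kqᵢqⱼ/rᵢⱼ over all pairs.
The four side pairs have separation 0.578 m and the two diagonal pairs 0.817 m.
Summing all 6 pair terms gives U = -0.419 J.

-0.419 J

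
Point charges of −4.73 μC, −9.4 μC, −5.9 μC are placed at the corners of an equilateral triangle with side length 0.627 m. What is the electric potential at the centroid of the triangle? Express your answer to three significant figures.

-4.97×10⁵ V

The total potential is the scalar sum of each charge's contribution, V = Σ kqᵢ/rᵢ.
The distance from each vertex to the centroid is a/√3 = 0.362 m.
V = k[(-4.73×10⁻⁶)/(0.362) + (-9.40×10⁻⁶)/(0.362) + (-5.90×10⁻⁶)/(0.362)] = -4.97×10⁵ V.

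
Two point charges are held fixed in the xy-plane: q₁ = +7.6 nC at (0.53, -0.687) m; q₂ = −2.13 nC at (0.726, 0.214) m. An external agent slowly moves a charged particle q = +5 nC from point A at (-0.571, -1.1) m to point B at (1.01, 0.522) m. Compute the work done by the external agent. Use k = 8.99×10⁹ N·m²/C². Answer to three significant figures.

-2.05×10⁻⁷ J

For quasistatic motion the external work equals the change in potential energy: W_ext = qΔV = q(V_B − V_A).
At A: distances to the source charges are 1.18 m, 1.85 m; V_A = Σ kqᵢ/rᵢ = 47.7 V.
At B: distances to the source charges are 1.30 m, 0.419 m; V_B = Σ kqᵢ/rᵢ = 6.82 V.
ΔV = V_B − V_A = -40.9 V.
W_ext = qΔV = (5.00×10⁻⁹ C)(-40.9 V) = -2.05×10⁻⁷ J.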